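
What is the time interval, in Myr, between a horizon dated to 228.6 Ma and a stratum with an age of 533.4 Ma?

533.4 − 228.6 = 304.8 million years.

304.8 million years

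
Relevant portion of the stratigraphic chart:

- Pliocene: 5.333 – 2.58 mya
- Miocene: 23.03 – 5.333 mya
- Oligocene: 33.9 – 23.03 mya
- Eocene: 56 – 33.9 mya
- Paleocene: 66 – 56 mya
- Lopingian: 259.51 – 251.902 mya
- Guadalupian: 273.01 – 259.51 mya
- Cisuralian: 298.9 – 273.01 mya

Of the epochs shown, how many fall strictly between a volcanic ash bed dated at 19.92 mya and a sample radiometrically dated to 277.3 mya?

The older date is 277.3 Ma and the younger is 19.92 Ma.
Epochs with start < 277.3 and end > 19.92 Ma: Guadalupian (273.01–259.51), Lopingian (259.51–251.902), Paleocene (66–56), Eocene (56–33.9), Oligocene (33.9–23.03).
That is 5 complete epochs.

5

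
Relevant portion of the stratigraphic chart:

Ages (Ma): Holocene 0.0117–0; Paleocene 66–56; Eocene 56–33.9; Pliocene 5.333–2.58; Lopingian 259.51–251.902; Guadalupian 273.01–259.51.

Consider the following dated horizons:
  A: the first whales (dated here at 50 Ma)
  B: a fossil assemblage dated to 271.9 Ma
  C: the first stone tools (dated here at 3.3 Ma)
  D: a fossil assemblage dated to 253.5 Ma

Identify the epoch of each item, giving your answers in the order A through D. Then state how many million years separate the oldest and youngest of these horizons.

A — Eocene; B — Guadalupian; C — Pliocene; D — Lopingian; span 268.6 million years

A: 50 Ma lies in 56–33.9 Ma, so Eocene.
B: 271.9 Ma lies in 273.01–259.51 Ma, so Guadalupian.
C: 3.3 Ma lies in 5.333–2.58 Ma, so Pliocene.
D: 253.5 Ma lies in 259.51–251.902 Ma, so Lopingian.
Oldest = 271.9 Ma, youngest = 3.3 Ma → span 268.6 Myr.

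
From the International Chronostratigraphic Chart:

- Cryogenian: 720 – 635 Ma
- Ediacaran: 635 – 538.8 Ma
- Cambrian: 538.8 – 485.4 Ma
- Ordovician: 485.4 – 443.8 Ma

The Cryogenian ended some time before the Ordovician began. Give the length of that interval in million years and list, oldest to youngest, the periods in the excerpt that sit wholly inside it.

149.6 million years; Ediacaran, Cambrian

The Cryogenian closes at 635 Ma and the Ordovician opens at 485.4 Ma, so the interval is 635 − 485.4 = 149.6 Myr.
A period fits inside if it starts at or after 635 Ma and ends at or before 485.4 Ma; oldest first that gives Ediacaran, Cambrian.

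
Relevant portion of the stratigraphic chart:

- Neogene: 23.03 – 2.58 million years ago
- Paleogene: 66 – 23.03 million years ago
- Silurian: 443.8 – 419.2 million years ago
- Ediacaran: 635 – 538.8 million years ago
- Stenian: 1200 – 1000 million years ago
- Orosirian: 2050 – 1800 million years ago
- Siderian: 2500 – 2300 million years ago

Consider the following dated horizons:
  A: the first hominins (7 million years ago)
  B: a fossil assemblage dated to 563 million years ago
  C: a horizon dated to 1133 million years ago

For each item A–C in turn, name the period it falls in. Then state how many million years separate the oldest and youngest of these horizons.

A — Neogene; B — Ediacaran; C — Stenian; span 1126 million years

A: 7 Ma lies in 23.03–2.58 Ma, so Neogene.
B: 563 Ma lies in 635–538.8 Ma, so Ediacaran.
C: 1133 Ma lies in 1200–1000 Ma, so Stenian.
Oldest = 1133 Ma, youngest = 7 Ma → span 1126 Myr.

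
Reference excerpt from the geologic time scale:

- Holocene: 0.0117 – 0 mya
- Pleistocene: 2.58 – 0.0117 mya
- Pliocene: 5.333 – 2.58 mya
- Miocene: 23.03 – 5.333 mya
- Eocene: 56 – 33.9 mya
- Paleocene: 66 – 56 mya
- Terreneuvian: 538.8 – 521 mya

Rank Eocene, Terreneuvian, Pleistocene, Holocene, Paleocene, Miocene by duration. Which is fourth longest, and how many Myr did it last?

Start − end for each: Eocene 56 − 33.9 = 22.1; Terreneuvian 538.8 − 521 = 17.8; Pleistocene 2.58 − 0.0117 = 2.5683; Holocene 0.0117 − 0 = 0.0117; Paleocene 66 − 56 = 10; Miocene 23.03 − 5.333 = 17.697.
Ranking these from longest: Eocene > Terreneuvian > Miocene > Paleocene > Pleistocene > Holocene.
Position 4 in that ranking is Paleocene, which lasted 10 Myr.

Paleocene, 10 million years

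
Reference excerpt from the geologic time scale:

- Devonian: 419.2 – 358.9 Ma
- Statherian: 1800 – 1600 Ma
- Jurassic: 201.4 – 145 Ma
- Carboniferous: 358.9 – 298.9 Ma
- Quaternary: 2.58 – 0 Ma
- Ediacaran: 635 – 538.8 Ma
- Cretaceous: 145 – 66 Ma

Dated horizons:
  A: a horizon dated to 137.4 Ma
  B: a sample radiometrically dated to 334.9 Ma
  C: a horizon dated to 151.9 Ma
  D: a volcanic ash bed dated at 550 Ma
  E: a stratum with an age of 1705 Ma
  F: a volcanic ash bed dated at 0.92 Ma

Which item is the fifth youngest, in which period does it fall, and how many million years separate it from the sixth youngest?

D, in the Ediacaran; 1155 million years to E

Smaller Ma means younger, so youngest first: F 0.92 < A 137.4 < C 151.9 < B 334.9 < D 550 < E 1705.
Counting 5 along gives D (550 Ma); the excerpt puts that inside the Ediacaran, 635–538.8 Ma.
Next in line is E (1705 Ma), and 1705 − 550 = 1155 Myr.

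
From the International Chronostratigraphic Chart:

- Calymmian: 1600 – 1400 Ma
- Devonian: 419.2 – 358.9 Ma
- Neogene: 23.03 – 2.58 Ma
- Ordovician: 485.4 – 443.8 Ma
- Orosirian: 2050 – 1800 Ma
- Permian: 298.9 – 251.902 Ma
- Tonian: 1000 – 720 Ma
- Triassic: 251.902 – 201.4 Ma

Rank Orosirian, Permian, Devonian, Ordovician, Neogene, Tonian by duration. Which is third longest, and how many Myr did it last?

Start − end for each: Orosirian 2050 − 1800 = 250; Permian 298.9 − 251.902 = 46.998; Devonian 419.2 − 358.9 = 60.3; Ordovician 485.4 − 443.8 = 41.6; Neogene 23.03 − 2.58 = 20.45; Tonian 1000 − 720 = 280.
Ranking these from longest: Tonian > Orosirian > Devonian > Permian > Ordovician > Neogene.
Position 3 in that ranking is Devonian, which lasted 60.3 Myr.

Devonian, 60.3 million years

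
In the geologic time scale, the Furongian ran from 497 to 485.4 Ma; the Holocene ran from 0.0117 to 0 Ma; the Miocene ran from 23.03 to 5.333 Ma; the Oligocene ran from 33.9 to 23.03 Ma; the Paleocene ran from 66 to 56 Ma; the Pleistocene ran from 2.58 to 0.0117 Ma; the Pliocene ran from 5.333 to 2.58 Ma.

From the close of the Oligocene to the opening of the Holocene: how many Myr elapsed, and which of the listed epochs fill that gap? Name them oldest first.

End of Oligocene = 23.03 Ma; start of Holocene = 0.0117 Ma.
Gap = 23.03 − 0.0117 = 23.0183 Myr.
Epochs wholly inside 23.03–0.0117 Ma: Miocene (23.03–5.333), Pliocene (5.333–2.58), Pleistocene (2.58–0.0117).

23.0183 million years; Miocene, Pliocene, Pleistocene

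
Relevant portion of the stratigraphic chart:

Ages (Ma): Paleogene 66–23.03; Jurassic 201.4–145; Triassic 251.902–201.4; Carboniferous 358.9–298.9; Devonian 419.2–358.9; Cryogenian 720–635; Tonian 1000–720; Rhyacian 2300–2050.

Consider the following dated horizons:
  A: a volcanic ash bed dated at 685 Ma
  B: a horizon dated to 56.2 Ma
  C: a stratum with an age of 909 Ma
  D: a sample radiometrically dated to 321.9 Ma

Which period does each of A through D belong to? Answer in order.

A — Cryogenian; B — Paleogene; C — Tonian; D — Carboniferous

A: 685 Ma lies in 720–635 Ma, so Cryogenian.
B: 56.2 Ma lies in 66–23.03 Ma, so Paleogene.
C: 909 Ma lies in 1000–720 Ma, so Tonian.
D: 321.9 Ma lies in 358.9–298.9 Ma, so Carboniferous.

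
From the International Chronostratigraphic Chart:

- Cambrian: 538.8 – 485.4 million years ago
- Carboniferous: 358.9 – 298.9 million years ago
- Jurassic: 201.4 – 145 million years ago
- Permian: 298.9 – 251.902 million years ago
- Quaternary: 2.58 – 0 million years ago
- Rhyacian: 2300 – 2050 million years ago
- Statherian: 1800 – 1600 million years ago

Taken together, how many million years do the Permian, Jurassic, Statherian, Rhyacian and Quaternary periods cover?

555.978 million years

Duration is start − end for each: (298.9 − 251.902) + (201.4 − 145) + (1800 − 1600) + (2300 − 2050) + (2.58 − 0).
That is 46.998 + 56.4 + 200 + 250 + 2.58, which totals 555.978 million years.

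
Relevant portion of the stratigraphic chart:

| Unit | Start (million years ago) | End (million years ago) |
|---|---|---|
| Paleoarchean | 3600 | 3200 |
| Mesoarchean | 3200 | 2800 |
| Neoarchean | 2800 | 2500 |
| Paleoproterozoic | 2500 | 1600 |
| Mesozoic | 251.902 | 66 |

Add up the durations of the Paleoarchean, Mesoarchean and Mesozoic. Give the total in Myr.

Duration is start − end for each: (3600 − 3200) + (3200 − 2800) + (251.902 − 66).
That is 400 + 400 + 185.902, which totals 985.902 million years.

985.902 million years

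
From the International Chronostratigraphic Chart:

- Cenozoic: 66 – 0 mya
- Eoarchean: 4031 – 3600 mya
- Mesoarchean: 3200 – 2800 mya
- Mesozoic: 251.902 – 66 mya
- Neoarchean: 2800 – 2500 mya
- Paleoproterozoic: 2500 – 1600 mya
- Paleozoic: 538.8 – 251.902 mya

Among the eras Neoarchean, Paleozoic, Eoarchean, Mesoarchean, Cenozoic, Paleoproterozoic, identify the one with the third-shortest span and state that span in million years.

Durations: Neoarchean 300; Paleozoic 286.898; Eoarchean 431; Mesoarchean 400; Cenozoic 66; Paleoproterozoic 900 Myr.
Sorted shortest-first: Cenozoic (66), Paleozoic (286.898), Neoarchean (300), Mesoarchean (400), Eoarchean (431), Paleoproterozoic (900).
The third shortest is Neoarchean at 300 Myr.

Neoarchean, 300 million years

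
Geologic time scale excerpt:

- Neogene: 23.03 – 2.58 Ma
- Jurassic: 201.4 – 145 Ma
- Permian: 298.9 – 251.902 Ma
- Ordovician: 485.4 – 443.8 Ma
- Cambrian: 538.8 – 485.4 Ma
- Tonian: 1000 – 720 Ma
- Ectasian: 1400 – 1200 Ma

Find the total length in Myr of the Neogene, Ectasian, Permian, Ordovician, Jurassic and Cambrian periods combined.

418.848 million years

Duration is start − end for each: (23.03 − 2.58) + (1400 − 1200) + (298.9 − 251.902) + (485.4 − 443.8) + (201.4 − 145) + (538.8 − 485.4).
That is 20.45 + 200 + 46.998 + 41.6 + 56.4 + 53.4, which totals 418.848 million years.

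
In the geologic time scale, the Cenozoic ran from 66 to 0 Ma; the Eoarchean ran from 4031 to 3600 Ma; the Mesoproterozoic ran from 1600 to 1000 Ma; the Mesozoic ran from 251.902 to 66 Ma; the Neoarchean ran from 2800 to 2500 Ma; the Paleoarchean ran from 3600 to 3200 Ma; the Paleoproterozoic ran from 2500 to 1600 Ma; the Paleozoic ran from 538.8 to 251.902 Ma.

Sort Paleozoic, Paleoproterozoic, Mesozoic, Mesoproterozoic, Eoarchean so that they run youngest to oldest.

Mesozoic → Paleozoic → Mesoproterozoic → Paleoproterozoic → Eoarchean

The oldest of these is Eoarchean (starts 4031 Ma) and the youngest is Mesozoic (ends 66 Ma).
In between, by decreasing start age: Paleoproterozoic (2500), Mesoproterozoic (1600), Paleozoic (538.8).
Listing youngest first means reversing that sequence.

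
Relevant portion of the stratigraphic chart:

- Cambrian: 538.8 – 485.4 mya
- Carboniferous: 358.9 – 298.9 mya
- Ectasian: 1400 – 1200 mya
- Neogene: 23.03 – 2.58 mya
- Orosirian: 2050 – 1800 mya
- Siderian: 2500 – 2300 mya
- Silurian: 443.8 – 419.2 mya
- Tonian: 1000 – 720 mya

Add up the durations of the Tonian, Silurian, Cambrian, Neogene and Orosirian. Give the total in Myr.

628.45 million years

Duration is start − end for each: (1000 − 720) + (443.8 − 419.2) + (538.8 − 485.4) + (23.03 − 2.58) + (2050 − 1800).
That is 280 + 24.6 + 53.4 + 20.45 + 250, which totals 628.45 million years.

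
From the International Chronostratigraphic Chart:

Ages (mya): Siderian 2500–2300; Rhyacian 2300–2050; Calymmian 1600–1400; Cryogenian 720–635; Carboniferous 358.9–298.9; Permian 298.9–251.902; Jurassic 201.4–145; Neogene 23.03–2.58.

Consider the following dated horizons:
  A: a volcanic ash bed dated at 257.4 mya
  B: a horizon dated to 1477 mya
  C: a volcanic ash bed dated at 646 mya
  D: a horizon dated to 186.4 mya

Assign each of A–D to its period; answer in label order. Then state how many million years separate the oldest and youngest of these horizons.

A — Permian; B — Calymmian; C — Cryogenian; D — Jurassic; span 1290.6 million years

Match each age against the start–end ranges in the excerpt: A = 257.4 Ma → Permian (298.9–251.902); B = 1477 Ma → Calymmian (1600–1400); C = 646 Ma → Cryogenian (720–635); D = 186.4 Ma → Jurassic (201.4–145).
The largest age is 1477 Ma and the smallest is 186.4 Ma; their difference is 1290.6 Myr.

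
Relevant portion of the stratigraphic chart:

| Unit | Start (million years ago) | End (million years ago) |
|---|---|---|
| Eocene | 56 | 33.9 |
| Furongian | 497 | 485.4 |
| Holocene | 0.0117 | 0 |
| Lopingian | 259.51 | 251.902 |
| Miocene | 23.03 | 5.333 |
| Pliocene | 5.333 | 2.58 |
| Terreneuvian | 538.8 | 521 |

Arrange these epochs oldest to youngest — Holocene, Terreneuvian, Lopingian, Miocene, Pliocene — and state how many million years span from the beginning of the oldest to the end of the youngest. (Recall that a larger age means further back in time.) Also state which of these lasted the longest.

Terreneuvian, Lopingian, Miocene, Pliocene, Holocene; total span 538.8 Myr; longest is Terreneuvian

Start ages (Ma): Terreneuvian 538.8, Lopingian 259.51, Miocene 23.03, Pliocene 5.333, Holocene 0.0117.
Ordered oldest to youngest: Terreneuvian, Lopingian, Miocene, Pliocene, Holocene.
Span = 538.8 − 0 = 538.8 Myr.
Durations: Terreneuvian 17.8, Holocene 0.0117, Lopingian 7.608, Miocene 17.697, Pliocene 2.753 → longest is Terreneuvian (17.8 Myr).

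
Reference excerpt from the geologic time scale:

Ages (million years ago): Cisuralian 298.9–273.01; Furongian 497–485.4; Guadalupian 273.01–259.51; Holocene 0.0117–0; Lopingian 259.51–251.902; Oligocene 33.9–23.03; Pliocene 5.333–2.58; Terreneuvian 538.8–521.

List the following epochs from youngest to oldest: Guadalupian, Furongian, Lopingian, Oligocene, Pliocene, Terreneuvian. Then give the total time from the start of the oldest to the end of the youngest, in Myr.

Pliocene → Oligocene → Lopingian → Guadalupian → Furongian → Terreneuvian; total span 536.22 Myr

Start ages (Ma): Terreneuvian 538.8, Furongian 497, Guadalupian 273.01, Lopingian 259.51, Oligocene 33.9, Pliocene 5.333.
Ordered youngest to oldest: Pliocene, Oligocene, Lopingian, Guadalupian, Furongian, Terreneuvian.
Span = 538.8 − 2.58 = 536.22 Myr.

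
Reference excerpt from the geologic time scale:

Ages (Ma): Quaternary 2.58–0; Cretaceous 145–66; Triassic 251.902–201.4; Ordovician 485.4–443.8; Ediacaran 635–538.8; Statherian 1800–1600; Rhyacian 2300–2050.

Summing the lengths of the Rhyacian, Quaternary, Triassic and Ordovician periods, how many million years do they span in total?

Duration is start − end for each: (2300 − 2050) + (2.58 − 0) + (251.902 − 201.4) + (485.4 − 443.8).
That is 250 + 2.58 + 50.502 + 41.6, which totals 344.682 million years.

344.682 million years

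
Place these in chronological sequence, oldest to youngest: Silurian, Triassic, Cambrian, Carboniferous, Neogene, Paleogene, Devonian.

Cambrian, Silurian, Devonian, Carboniferous, Triassic, Paleogene, Neogene

Group by era (each group listed oldest first) — Paleozoic: Cambrian, Silurian, Devonian, Carboniferous; Mesozoic: Triassic; Cenozoic: Paleogene, Neogene. The eras run Paleozoic → Mesozoic → Cenozoic. Concatenating the groups in that era order gives oldest to youngest directly.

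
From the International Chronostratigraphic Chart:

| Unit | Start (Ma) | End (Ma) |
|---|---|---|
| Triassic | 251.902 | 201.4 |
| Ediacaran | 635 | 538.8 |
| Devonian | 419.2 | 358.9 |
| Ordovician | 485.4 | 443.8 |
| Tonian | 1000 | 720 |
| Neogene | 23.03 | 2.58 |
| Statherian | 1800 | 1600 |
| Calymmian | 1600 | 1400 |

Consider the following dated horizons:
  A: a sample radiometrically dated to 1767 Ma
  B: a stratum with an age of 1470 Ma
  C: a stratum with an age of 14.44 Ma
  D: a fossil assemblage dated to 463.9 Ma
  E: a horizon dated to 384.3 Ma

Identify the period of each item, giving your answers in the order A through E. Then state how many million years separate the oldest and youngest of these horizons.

A — Statherian; B — Calymmian; C — Neogene; D — Ordovician; E — Devonian; span 1752.56 million years

A: 1767 Ma lies in 1800–1600 Ma, so Statherian.
B: 1470 Ma lies in 1600–1400 Ma, so Calymmian.
C: 14.44 Ma lies in 23.03–2.58 Ma, so Neogene.
D: 463.9 Ma lies in 485.4–443.8 Ma, so Ordovician.
E: 384.3 Ma lies in 419.2–358.9 Ma, so Devonian.
Oldest = 1767 Ma, youngest = 14.44 Ma → span 1752.56 Myr.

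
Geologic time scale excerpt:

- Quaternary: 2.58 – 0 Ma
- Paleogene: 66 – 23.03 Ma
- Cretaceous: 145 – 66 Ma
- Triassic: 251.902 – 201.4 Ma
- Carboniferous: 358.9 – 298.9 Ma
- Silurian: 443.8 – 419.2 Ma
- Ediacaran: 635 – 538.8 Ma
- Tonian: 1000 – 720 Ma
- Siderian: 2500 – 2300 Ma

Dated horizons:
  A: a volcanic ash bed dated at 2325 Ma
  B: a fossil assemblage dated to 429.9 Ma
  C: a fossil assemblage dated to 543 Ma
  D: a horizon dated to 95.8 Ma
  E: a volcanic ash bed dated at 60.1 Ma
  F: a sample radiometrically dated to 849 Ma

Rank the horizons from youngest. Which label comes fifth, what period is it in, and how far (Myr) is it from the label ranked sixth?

Sorted youngest-first by Ma: E (60.1), D (95.8), B (429.9), C (543), F (849), A (2325).
The fifth youngest is F at 849 Ma, which lies in 1000–720 Ma: the Tonian.
The sixth youngest is A at 2325 Ma; separation = |849 − 2325| = 1476 Myr.

F, in the Tonian; 1476 million years to A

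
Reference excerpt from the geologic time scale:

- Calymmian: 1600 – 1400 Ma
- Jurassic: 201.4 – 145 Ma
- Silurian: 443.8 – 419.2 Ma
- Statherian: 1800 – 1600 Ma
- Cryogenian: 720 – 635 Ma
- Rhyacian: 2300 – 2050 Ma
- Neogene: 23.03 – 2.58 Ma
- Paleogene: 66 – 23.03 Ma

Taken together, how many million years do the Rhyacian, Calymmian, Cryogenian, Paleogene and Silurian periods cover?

602.57 million years

Each duration: Rhyacian = 250; Calymmian = 200; Cryogenian = 85; Paleogene = 42.97; Silurian = 24.6.
Sum: 250 + 200 + 85 + 42.97 + 24.6 = 602.57 Myr.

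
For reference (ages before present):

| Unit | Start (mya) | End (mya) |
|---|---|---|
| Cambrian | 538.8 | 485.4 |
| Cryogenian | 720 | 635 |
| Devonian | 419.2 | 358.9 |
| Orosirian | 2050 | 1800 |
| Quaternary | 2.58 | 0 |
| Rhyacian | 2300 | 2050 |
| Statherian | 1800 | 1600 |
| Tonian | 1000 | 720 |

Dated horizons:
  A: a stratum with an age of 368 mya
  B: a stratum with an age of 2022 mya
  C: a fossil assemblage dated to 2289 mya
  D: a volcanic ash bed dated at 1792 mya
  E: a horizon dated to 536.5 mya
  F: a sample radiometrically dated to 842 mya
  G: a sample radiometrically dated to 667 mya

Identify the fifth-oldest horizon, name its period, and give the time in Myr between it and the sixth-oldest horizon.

Larger Ma means older, so oldest first: C 2289 > B 2022 > D 1792 > F 842 > G 667 > E 536.5 > A 368.
Counting 5 along gives G (667 Ma); the excerpt puts that inside the Cryogenian, 720–635 Ma.
Next in line is E (536.5 Ma), and 667 − 536.5 = 130.5 Myr.

G, in the Cryogenian; 130.5 million years to E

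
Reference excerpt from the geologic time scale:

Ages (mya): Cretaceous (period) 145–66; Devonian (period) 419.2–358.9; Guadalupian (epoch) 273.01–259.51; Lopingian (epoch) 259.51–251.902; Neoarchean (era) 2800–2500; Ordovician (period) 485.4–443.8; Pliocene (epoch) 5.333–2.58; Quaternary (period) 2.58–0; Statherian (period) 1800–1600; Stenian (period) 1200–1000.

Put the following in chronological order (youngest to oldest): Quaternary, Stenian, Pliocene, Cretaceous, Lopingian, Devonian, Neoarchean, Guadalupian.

Read off each span (Ma): Quaternary 2.58–0; Stenian 1200–1000; Pliocene 5.333–2.58; Cretaceous 145–66; Lopingian 259.51–251.902; Devonian 419.2–358.9; Neoarchean 2800–2500; Guadalupian 273.01–259.51.
Larger Ma is older, so oldest→youngest is Neoarchean, Stenian, Devonian, Guadalupian, Lopingian, Cretaceous, Pliocene, Quaternary; reverse it for youngest→oldest.

Quaternary, Pliocene, Cretaceous, Lopingian, Guadalupian, Devonian, Stenian, Neoarchean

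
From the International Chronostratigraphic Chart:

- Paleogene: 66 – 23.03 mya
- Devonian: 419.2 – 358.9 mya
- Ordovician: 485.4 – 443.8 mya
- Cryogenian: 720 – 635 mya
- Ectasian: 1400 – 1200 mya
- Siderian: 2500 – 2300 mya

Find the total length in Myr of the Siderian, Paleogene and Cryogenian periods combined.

327.97 million years

Each duration: Siderian = 200; Paleogene = 42.97; Cryogenian = 85.
Sum: 200 + 42.97 + 85 = 327.97 Myr.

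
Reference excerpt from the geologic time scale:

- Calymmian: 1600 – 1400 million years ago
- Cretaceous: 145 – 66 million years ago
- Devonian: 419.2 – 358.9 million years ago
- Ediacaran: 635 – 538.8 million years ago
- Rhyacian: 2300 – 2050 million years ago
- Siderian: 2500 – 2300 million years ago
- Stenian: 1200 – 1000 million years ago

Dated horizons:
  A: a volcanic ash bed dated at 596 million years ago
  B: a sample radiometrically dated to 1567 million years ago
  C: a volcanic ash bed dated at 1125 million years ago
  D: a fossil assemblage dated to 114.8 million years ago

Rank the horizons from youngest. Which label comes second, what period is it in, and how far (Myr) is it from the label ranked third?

A, in the Ediacaran; 529 million years to C

Smaller Ma means younger, so youngest first: D 114.8 < A 596 < C 1125 < B 1567.
Counting 2 along gives A (596 Ma); the excerpt puts that inside the Ediacaran, 635–538.8 Ma.
Next in line is C (1125 Ma), and 1125 − 596 = 529 Myr.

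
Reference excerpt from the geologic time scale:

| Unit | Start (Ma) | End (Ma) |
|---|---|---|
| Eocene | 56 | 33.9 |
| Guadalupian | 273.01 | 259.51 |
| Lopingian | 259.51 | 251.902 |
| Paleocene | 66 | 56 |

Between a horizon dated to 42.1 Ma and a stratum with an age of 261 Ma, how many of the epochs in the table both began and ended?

261 Ma sits inside the Guadalupian (273.01–259.51) and 42.1 Ma inside the Eocene (56–33.9); neither of those is wholly between the two dates.
The listed epochs lying completely between them are Lopingian, Paleocene — 2 in all.

2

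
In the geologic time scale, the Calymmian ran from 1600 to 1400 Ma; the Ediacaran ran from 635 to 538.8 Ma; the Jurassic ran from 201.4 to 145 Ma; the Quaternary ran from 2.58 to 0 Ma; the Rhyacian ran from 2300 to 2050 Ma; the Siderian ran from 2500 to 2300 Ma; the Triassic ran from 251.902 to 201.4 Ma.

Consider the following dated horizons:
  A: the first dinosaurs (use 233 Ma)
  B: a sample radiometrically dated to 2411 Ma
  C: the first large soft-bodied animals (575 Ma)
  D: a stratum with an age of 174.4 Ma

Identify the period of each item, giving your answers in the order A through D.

A — Triassic; B — Siderian; C — Ediacaran; D — Jurassic

Match each age against the start–end ranges in the excerpt: A = 233 Ma → Triassic (251.902–201.4); B = 2411 Ma → Siderian (2500–2300); C = 575 Ma → Ediacaran (635–538.8); D = 174.4 Ma → Jurassic (201.4–145).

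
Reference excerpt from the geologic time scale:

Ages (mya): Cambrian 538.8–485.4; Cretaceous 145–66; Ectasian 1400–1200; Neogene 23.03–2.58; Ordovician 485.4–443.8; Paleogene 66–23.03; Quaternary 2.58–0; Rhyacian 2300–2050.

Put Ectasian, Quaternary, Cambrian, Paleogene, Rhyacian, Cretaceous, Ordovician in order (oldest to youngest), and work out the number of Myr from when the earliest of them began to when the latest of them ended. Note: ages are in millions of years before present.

From the excerpt: Ectasian 1400–1200; Quaternary 2.58–0; Cambrian 538.8–485.4; Paleogene 66–23.03; Rhyacian 2300–2050; Cretaceous 145–66; Ordovician 485.4–443.8 (Ma).
Larger Ma is earlier, so the oldest is Rhyacian and the youngest is Quaternary; oldest to youngest: Rhyacian, Ectasian, Cambrian, Ordovician, Cretaceous, Paleogene, Quaternary.
Oldest start 2300 minus youngest end 0 gives 2300 Myr overall.

Rhyacian → Ectasian → Cambrian → Ordovician → Cretaceous → Paleogene → Quaternary; total span 2300 Myr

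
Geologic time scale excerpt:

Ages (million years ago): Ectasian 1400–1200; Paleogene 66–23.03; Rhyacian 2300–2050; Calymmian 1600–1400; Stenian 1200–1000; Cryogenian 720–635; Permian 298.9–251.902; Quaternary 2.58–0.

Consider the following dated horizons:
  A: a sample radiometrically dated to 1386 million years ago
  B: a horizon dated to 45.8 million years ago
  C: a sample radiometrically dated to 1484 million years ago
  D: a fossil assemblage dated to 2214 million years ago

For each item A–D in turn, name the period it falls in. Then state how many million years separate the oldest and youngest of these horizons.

Match each age against the start–end ranges in the excerpt: A = 1386 Ma → Ectasian (1400–1200); B = 45.8 Ma → Paleogene (66–23.03); C = 1484 Ma → Calymmian (1600–1400); D = 2214 Ma → Rhyacian (2300–2050).
The largest age is 2214 Ma and the smallest is 45.8 Ma; their difference is 2168.2 Myr.

A — Ectasian; B — Paleogene; C — Calymmian; D — Rhyacian; span 2168.2 million years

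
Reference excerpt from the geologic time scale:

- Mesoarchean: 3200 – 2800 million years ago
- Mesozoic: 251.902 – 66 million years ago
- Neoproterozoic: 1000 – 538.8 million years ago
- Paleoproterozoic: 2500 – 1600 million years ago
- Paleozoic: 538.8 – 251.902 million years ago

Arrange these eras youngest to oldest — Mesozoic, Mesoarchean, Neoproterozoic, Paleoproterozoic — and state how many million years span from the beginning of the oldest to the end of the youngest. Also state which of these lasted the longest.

From the excerpt: Mesozoic 251.902–66; Mesoarchean 3200–2800; Neoproterozoic 1000–538.8; Paleoproterozoic 2500–1600 (Ma).
Larger Ma is earlier, so the oldest is Mesoarchean and the youngest is Mesozoic; youngest to oldest: Mesozoic, Neoproterozoic, Paleoproterozoic, Mesoarchean.
Oldest start 3200 minus youngest end 66 gives 3134 Myr overall.
Individual lengths (start − end): Neoproterozoic 461.2; Mesoarchean 400; Paleoproterozoic 900; Mesozoic 185.902. The largest is Paleoproterozoic at 900 Myr.

Mesozoic → Neoproterozoic → Paleoproterozoic → Mesoarchean; total span 3134 Myr; longest is Paleoproterozoic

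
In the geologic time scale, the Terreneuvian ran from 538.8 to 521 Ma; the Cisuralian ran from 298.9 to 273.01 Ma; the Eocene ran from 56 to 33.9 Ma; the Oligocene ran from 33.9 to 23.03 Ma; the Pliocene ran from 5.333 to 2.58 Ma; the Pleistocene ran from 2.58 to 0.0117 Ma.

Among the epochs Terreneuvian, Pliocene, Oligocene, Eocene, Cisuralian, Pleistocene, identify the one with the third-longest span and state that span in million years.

Durations: Terreneuvian 17.8; Pliocene 2.753; Oligocene 10.87; Eocene 22.1; Cisuralian 25.89; Pleistocene 2.5683 Myr.
Sorted longest-first: Cisuralian (25.89), Eocene (22.1), Terreneuvian (17.8), Oligocene (10.87), Pliocene (2.753), Pleistocene (2.5683).
The third longest is Terreneuvian at 17.8 Myr.

Terreneuvian, 17.8 million years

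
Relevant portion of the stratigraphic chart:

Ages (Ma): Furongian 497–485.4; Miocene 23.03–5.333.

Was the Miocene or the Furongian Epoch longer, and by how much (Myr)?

Miocene: 23.03 − 5.333 = 17.697 Myr.
Furongian: 497 − 485.4 = 11.6 Myr.
Difference: 17.697 − 11.6 = 6.097 Myr, so the Miocene was longer.

Miocene, by 6.097 million years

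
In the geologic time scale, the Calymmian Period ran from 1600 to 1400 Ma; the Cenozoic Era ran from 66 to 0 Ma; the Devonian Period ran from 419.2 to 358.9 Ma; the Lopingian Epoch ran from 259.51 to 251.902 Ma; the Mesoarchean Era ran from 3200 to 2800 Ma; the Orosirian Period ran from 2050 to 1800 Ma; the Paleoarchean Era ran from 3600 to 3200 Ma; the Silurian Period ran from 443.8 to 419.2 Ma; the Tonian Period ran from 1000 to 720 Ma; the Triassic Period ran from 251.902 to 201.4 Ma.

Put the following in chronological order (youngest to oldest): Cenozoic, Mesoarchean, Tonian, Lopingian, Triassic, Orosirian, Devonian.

Sorting by start age (ascending Ma, since larger Ma = older): Cenozoic start 66, Triassic start 251.902, Lopingian start 259.51, Devonian start 419.2, Tonian start 1000, Orosirian start 2050, Mesoarchean start 3200.

Cenozoic, then Triassic, then Lopingian, then Devonian, then Tonian, then Orosirian, then Mesoarchean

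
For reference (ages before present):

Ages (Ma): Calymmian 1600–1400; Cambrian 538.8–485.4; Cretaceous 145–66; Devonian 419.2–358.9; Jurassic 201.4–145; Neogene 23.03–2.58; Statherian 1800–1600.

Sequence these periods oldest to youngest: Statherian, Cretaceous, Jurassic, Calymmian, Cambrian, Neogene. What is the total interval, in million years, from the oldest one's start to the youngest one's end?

Statherian → Calymmian → Cambrian → Jurassic → Cretaceous → Neogene; total span 1797.42 Myr

Start ages (Ma): Statherian 1800, Calymmian 1600, Cambrian 538.8, Jurassic 201.4, Cretaceous 145, Neogene 23.03.
Ordered oldest to youngest: Statherian, Calymmian, Cambrian, Jurassic, Cretaceous, Neogene.
Span = 1800 − 2.58 = 1797.42 Myr.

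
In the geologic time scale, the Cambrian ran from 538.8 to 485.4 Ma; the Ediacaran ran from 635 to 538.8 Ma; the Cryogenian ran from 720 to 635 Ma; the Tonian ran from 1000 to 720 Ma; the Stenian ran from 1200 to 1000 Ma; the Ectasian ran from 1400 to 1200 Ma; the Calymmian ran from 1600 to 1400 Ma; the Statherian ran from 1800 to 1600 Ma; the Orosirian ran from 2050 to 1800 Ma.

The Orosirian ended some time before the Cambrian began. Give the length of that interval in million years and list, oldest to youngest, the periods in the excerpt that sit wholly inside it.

1261.2 million years; Statherian, Calymmian, Ectasian, Stenian, Tonian, Cryogenian, Ediacaran

End of Orosirian = 1800 Ma; start of Cambrian = 538.8 Ma.
Gap = 1800 − 538.8 = 1261.2 Myr.
Periods wholly inside 1800–538.8 Ma: Statherian (1800–1600), Calymmian (1600–1400), Ectasian (1400–1200), Stenian (1200–1000), Tonian (1000–720), Cryogenian (720–635), Ediacaran (635–538.8).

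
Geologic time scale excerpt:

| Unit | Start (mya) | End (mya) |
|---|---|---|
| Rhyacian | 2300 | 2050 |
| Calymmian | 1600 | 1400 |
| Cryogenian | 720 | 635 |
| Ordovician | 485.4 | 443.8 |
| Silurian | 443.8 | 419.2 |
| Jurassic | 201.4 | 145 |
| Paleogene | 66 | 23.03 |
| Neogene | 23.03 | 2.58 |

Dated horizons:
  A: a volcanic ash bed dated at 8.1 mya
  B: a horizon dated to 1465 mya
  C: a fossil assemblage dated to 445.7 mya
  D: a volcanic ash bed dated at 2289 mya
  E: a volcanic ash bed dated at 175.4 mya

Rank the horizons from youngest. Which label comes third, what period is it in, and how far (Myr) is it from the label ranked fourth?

C, in the Ordovician; 1019.3 million years to B

Sorted youngest-first by Ma: A (8.1), E (175.4), C (445.7), B (1465), D (2289).
The third youngest is C at 445.7 Ma, which lies in 485.4–443.8 Ma: the Ordovician.
The fourth youngest is B at 1465 Ma; separation = |445.7 − 1465| = 1019.3 Myr.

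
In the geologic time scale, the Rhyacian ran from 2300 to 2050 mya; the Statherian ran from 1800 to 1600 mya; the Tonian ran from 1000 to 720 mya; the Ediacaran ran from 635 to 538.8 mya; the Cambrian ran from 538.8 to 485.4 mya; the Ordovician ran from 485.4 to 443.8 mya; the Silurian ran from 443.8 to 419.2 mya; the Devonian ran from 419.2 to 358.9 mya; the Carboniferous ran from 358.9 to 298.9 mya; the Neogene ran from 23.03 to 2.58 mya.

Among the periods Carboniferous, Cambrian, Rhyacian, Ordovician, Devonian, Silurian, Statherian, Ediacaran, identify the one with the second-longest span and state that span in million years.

Start − end for each: Carboniferous 358.9 − 298.9 = 60; Cambrian 538.8 − 485.4 = 53.4; Rhyacian 2300 − 2050 = 250; Ordovician 485.4 − 443.8 = 41.6; Devonian 419.2 − 358.9 = 60.3; Silurian 443.8 − 419.2 = 24.6; Statherian 1800 − 1600 = 200; Ediacaran 635 − 538.8 = 96.2.
Ranking these from longest: Rhyacian > Statherian > Ediacaran > Devonian > Carboniferous > Cambrian > Ordovician > Silurian.
Position 2 in that ranking is Statherian, which lasted 200 Myr.

Statherian, 200 million years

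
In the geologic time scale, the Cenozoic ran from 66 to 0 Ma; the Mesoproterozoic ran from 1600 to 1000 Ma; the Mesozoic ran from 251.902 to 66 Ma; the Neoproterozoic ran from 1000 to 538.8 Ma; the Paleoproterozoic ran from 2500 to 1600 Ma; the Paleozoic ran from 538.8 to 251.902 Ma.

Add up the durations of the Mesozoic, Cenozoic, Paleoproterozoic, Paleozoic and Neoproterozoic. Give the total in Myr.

1900 million years

Duration is start − end for each: (251.902 − 66) + (66 − 0) + (2500 − 1600) + (538.8 − 251.902) + (1000 − 538.8).
That is 185.902 + 66 + 900 + 286.898 + 461.2, which totals 1900 million years.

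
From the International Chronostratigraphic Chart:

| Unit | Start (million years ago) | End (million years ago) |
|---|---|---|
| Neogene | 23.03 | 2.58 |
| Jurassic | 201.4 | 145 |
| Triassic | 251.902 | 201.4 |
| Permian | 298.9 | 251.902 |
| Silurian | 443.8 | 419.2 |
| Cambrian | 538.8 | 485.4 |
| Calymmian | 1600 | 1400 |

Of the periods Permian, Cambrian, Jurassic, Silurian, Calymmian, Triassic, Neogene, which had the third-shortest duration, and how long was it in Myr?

Start − end for each: Permian 298.9 − 251.902 = 46.998; Cambrian 538.8 − 485.4 = 53.4; Jurassic 201.4 − 145 = 56.4; Silurian 443.8 − 419.2 = 24.6; Calymmian 1600 − 1400 = 200; Triassic 251.902 − 201.4 = 50.502; Neogene 23.03 − 2.58 = 20.45.
Ranking these from shortest: Neogene < Silurian < Permian < Triassic < Cambrian < Jurassic < Calymmian.
Position 3 in that ranking is Permian, which lasted 46.998 Myr.

Permian, 46.998 million years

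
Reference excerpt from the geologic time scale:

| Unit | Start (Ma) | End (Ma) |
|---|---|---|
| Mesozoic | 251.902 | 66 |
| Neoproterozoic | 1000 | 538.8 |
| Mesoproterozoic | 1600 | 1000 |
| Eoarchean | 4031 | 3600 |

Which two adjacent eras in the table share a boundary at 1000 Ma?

Mesoproterozoic and Neoproterozoic

The Mesoproterozoic ends at 1000 Ma and the Neoproterozoic begins at 1000 Ma, so they share that boundary.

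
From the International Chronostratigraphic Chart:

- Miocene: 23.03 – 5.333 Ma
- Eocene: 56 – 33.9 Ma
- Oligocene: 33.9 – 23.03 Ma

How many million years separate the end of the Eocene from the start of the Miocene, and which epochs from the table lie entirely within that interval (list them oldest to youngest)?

End of Eocene = 33.9 Ma; start of Miocene = 23.03 Ma.
Gap = 33.9 − 23.03 = 10.87 Myr.
Epochs wholly inside 33.9–23.03 Ma: Oligocene (33.9–23.03).

10.87 million years; Oligocene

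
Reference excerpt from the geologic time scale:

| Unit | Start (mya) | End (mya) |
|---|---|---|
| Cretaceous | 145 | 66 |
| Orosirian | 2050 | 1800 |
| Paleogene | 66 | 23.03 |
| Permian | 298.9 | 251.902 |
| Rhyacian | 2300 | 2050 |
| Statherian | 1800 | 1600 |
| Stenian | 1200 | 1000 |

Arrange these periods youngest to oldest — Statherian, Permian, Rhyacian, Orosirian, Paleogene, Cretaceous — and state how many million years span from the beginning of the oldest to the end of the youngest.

From the excerpt: Statherian 1800–1600; Permian 298.9–251.902; Rhyacian 2300–2050; Orosirian 2050–1800; Paleogene 66–23.03; Cretaceous 145–66 (Ma).
Larger Ma is earlier, so the oldest is Rhyacian and the youngest is Paleogene; youngest to oldest: Paleogene, Cretaceous, Permian, Statherian, Orosirian, Rhyacian.
Oldest start 2300 minus youngest end 23.03 gives 2276.97 Myr overall.

Paleogene, Cretaceous, Permian, Statherian, Orosirian, Rhyacian; total span 2276.97 Myr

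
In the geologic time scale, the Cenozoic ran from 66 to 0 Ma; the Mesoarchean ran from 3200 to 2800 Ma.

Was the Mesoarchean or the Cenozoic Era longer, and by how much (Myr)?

Mesoarchean: 3200 − 2800 = 400 Myr.
Cenozoic: 66 − 0 = 66 Myr.
Difference: 400 − 66 = 334 Myr, so the Mesoarchean was longer.

Mesoarchean, by 334 million years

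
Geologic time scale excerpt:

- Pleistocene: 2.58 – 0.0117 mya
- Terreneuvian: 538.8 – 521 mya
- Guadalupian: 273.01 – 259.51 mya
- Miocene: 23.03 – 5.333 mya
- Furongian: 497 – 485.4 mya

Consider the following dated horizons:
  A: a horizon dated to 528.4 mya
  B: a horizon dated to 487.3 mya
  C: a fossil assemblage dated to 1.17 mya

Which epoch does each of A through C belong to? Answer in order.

A — Terreneuvian; B — Furongian; C — Pleistocene

Match each age against the start–end ranges in the excerpt: A = 528.4 Ma → Terreneuvian (538.8–521); B = 487.3 Ma → Furongian (497–485.4); C = 1.17 Ma → Pleistocene (2.58–0.0117).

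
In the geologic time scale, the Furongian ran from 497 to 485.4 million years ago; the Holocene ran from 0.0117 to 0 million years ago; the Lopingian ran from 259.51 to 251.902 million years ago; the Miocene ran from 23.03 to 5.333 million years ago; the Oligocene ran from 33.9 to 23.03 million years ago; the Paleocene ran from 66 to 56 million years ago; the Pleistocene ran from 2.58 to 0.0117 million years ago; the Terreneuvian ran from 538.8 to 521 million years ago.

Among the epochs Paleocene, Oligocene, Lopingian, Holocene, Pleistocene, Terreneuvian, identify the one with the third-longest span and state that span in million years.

Paleocene, 10 million years

Start − end for each: Paleocene 66 − 56 = 10; Oligocene 33.9 − 23.03 = 10.87; Lopingian 259.51 − 251.902 = 7.608; Holocene 0.0117 − 0 = 0.0117; Pleistocene 2.58 − 0.0117 = 2.5683; Terreneuvian 538.8 − 521 = 17.8.
Ranking these from longest: Terreneuvian > Oligocene > Paleocene > Lopingian > Pleistocene > Holocene.
Position 3 in that ranking is Paleocene, which lasted 10 Myr.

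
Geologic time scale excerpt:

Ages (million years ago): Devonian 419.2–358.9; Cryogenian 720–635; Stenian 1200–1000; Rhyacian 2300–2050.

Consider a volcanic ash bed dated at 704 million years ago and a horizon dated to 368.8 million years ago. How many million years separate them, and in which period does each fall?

Elapsed time: 704 − 368.8 = 335.2 Myr.
704 Ma lies within 720–635 Ma: Cryogenian.
368.8 Ma lies within 419.2–358.9 Ma: Devonian.

335.2 million years apart; the first in the Cryogenian, the second in the Devonian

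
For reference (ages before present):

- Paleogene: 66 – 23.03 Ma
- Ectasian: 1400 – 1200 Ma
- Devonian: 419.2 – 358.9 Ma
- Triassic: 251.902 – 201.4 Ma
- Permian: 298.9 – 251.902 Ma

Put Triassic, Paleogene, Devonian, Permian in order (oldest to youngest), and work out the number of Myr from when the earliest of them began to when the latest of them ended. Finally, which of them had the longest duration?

Devonian, Permian, Triassic, Paleogene; total span 396.17 Myr; longest is Devonian

Start ages (Ma): Devonian 419.2, Permian 298.9, Triassic 251.902, Paleogene 66.
Ordered oldest to youngest: Devonian, Permian, Triassic, Paleogene.
Span = 419.2 − 23.03 = 396.17 Myr.
Durations: Paleogene 42.97, Permian 46.998, Triassic 50.502, Devonian 60.3 → longest is Devonian (60.3 Myr).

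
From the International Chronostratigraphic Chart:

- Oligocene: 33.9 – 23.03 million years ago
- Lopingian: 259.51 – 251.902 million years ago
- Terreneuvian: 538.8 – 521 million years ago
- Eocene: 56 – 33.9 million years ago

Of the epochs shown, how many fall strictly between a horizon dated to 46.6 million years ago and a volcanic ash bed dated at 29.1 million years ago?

0

Checking each listed span, none has both start < 46.6 Ma and end > 29.1 Ma — every epoch straddles one of the two dates or lies outside them — so the count is 0.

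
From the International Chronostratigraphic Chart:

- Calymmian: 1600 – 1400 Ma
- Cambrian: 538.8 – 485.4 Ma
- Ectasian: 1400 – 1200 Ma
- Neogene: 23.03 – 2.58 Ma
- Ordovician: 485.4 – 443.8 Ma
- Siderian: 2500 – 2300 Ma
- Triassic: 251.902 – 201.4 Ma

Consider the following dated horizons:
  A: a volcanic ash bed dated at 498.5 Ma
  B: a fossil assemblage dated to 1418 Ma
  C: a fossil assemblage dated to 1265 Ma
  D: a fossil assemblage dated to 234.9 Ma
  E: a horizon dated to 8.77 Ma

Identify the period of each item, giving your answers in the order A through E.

A: 498.5 Ma lies in 538.8–485.4 Ma, so Cambrian.
B: 1418 Ma lies in 1600–1400 Ma, so Calymmian.
C: 1265 Ma lies in 1400–1200 Ma, so Ectasian.
D: 234.9 Ma lies in 251.902–201.4 Ma, so Triassic.
E: 8.77 Ma lies in 23.03–2.58 Ma, so Neogene.

A — Cambrian; B — Calymmian; C — Ectasian; D — Triassic; E — Neogene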